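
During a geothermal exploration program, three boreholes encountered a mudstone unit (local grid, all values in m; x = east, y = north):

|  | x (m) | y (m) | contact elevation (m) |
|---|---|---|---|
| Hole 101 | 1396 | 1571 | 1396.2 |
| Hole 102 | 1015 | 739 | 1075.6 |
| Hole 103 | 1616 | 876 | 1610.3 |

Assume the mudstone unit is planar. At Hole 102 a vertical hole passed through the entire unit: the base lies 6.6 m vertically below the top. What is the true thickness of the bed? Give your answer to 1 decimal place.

4.9 m

Let the plane be z = a·x + b·y + c.
Hole 102−Hole 101: −381a − 832b = −320.6;  Hole 103−Hole 101: 220a − 695b = 214.1.
Solving gives a = 0.89530, b = −0.02465.
|∇z| = √(a²+b²) = 0.89564, so dip δ = arctan(0.89564) = 41.85°.
True thickness = vertical thickness × cos δ = 6.6 × cos 41.85° = 4.9 m.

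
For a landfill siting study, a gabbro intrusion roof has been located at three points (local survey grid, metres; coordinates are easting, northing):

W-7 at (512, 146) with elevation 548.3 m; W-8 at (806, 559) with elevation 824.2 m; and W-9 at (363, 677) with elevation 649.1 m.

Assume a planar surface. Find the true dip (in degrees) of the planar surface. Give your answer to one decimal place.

Let the plane be z = a·easting + b·northing + c.
W-8−W-7: 294a + 413b = 275.9;  W-9−W-7: −149a + 531b = 100.8.
Solving gives a = 0.48184, b = 0.32504.
Gradient magnitude |∇z| = √(a² + b²) = √(0.23217 + 0.10565) = 0.58122.
True dip = arctan(0.58122) = 30.2°, dipping toward SW (azimuth ≈ 236°).

30.2°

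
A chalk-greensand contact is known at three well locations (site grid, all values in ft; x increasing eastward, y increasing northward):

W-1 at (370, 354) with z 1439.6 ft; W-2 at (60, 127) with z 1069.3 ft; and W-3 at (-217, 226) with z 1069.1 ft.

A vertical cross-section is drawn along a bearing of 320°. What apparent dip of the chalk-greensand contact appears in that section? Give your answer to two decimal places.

Two edge vectors: W-1→W-2 = (-310, -227, -370.3), W-1→W-3 = (-587, -128, -370.5).
Normal n = (W-1→W-2) × (W-1→W-3) = (36705.1, 102511.1, -93569).
So ∂z/∂x = −n_x/n_z = 0.39228 and ∂z/∂y = −n_y/n_z = 1.09557.
Unit vector along 320° is (sin 320°, cos 320°) = (-0.6428, 0.7660).
Slope in that direction = a·(-0.6428) + b·(0.7660) = 0.58710.
Apparent dip = arctan|0.58710| = 30.42° (true dip is 49.3°, so apparent ≤ true as expected).

30.42°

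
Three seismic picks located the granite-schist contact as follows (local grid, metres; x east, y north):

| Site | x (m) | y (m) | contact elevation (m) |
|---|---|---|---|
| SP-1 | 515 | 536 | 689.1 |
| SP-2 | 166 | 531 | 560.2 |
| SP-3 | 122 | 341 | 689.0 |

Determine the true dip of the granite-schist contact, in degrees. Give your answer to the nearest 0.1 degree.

Let the plane be z = a·x + b·y + c.
SP-2−SP-1: −349a − 5b = −128.9;  SP-3−SP-1: −393a − 195b = −0.1.
Solving gives a = 0.38031, b = −0.76597.
Gradient magnitude |∇z| = √(a² + b²) = √(0.14464 + 0.58671) = 0.85519.
True dip = arctan(0.85519) = 40.5°, dipping toward NNW (azimuth ≈ 334°).

40.5°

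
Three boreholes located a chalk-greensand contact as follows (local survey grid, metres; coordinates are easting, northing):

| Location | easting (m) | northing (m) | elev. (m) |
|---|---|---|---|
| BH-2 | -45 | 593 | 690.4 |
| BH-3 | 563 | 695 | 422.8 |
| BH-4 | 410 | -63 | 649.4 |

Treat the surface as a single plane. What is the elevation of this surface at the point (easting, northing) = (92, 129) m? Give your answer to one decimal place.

Let the plane be z = a·easting + b·northing + c.
BH-3−BH-2: 608a + 102b = −267.6;  BH-4−BH-2: 455a − 656b = −41.
Solving gives a = −0.40365, b = −0.21747.
Then c = 690.4 − a·-45 − b·593 = 801.20.
At (92, 129): z = −37.1 − 28.1 + 801.20 = 736.0 m.

736.0 m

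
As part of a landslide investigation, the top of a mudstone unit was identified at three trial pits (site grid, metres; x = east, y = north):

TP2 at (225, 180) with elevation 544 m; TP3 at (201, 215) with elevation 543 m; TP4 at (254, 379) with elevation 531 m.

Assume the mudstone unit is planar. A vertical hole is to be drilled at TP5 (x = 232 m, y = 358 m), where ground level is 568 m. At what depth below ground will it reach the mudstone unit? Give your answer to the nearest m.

35 m

Let the plane be z = a·x + b·y + c.
TP3−TP2: −24a + 35b = −1;  TP4−TP2: 29a + 199b = −13.
Solving gives a = −0.04421, b = −0.05888.
Then c = 544 − a·225 − b·180 = 564.55.
At (232, 358): z_contact = −10.3 − 21.1 + 564.55 = 533.2 m.
Depth below ground = 568 − 533.2 = 35 m.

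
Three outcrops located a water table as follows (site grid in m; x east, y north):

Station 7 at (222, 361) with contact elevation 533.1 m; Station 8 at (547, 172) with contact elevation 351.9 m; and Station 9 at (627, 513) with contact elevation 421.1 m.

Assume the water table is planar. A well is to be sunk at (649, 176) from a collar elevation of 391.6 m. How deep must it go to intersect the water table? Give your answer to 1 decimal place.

78.0 m

Two edge vectors: Station 7→Station 8 = (325, -189, -181.2), Station 7→Station 9 = (405, 152, -112).
Normal n = (Station 7→Station 8) × (Station 7→Station 9) = (48710.4, -36986, 125945).
So ∂z/∂x = −n_x/n_z = −0.38676 and ∂z/∂y = −n_y/n_z = 0.29367.
Intercept c from Station 7: 533.1 + 85.86 − 106.01 = 512.95.
At (649, 176): z_contact = −251.01 + 51.69 + 512.95 = 313.63 m.
Depth below ground = 391.6 − 313.63 = 78.0 m.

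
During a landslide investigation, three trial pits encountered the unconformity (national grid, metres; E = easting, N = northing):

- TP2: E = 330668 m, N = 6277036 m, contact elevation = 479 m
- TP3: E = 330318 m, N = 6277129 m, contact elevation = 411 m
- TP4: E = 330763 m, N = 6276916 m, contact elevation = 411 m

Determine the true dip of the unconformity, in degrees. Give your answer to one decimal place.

45.3°

Two edge vectors: TP2→TP3 = (-350, 93, -68), TP2→TP4 = (95, -120, -68).
Normal n = (TP2→TP3) × (TP2→TP4) = (-14484, -30260, 33165).
So ∂z/∂E = −n_x/n_z = 0.43673 and ∂z/∂N = −n_y/n_z = 0.91241.
Gradient magnitude |∇z| = √(a² + b²) = √(0.19073 + 0.83249) = 1.01154.
True dip = arctan(1.01154) = 45.3°, dipping toward SSW (azimuth ≈ 206°).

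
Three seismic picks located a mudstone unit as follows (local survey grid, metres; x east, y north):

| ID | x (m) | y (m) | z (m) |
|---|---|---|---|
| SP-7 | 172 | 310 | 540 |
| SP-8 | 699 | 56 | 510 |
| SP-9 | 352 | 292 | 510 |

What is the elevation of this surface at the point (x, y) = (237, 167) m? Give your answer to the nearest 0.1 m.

568.4 m

Let the plane be z = a·x + b·y + c.
SP-8−SP-7: 527a − 254b = −30;  SP-9−SP-7: 180a − 18b = −30.
Solving gives a = −0.19540, b = −0.28730.
Then c = 540 − a·172 − b·310 = 662.67.
At (237, 167): z = −46.3 − 48.0 + 662.67 = 568.4 m.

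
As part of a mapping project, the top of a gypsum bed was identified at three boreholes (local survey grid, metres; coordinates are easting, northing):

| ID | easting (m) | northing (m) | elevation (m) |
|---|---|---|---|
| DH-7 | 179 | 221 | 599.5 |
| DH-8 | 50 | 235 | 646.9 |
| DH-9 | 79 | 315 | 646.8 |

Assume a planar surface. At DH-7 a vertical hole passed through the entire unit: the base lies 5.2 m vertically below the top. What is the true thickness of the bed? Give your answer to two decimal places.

4.87 m

Let the plane be z = a·easting + b·northing + c.
DH-8−DH-7: −129a + 14b = 47.4;  DH-9−DH-7: −100a + 94b = 47.3.
Solving gives a = −0.35366, b = 0.12695.
|∇z| = √(a²+b²) = 0.37576, so dip δ = arctan(0.37576) = 20.59°.
True thickness = vertical thickness × cos δ = 5.2 × cos 20.59° = 4.87 m.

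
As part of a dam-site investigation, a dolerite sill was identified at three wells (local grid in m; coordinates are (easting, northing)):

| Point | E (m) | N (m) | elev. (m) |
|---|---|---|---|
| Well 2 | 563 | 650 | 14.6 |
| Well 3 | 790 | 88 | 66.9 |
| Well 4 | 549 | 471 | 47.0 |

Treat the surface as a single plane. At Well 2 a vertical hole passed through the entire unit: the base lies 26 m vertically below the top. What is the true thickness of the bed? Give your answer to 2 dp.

Two edge vectors: Well 2→Well 3 = (227, -562, 52.3), Well 2→Well 4 = (-14, -179, 32.4).
Normal n = (Well 2→Well 3) × (Well 2→Well 4) = (-8847.1, -8087, -48501).
So ∂z/∂E = −n_x/n_z = −0.18241 and ∂z/∂N = −n_y/n_z = −0.16674.
|∇z| = √(a²+b²) = 0.24713, so dip δ = arctan(0.24713) = 13.88°.
True thickness = vertical thickness × cos δ = 26 × cos 13.88° = 25.24 m.

25.24 m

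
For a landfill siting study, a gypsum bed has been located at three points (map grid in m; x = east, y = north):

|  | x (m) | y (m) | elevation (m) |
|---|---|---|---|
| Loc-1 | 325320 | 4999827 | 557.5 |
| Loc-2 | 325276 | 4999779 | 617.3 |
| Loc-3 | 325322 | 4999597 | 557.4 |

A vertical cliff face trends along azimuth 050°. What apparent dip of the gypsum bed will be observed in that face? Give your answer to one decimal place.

Let the plane be z = a·x + b·y + c.
Loc-2−Loc-1: −44a − 48b = 59.8;  Loc-3−Loc-1: 2a − 230b = −0.1.
Solving gives a = −1.34679, b = −0.01128.
Unit vector along 050° is (sin 50°, cos 50°) = (0.7660, 0.6428).
Slope in that direction = a·(0.7660) + b·(0.6428) = −1.03895.
Apparent dip = arctan|1.03895| = 46.1° (true dip is 53.4°, so apparent ≤ true as expected).

46.1°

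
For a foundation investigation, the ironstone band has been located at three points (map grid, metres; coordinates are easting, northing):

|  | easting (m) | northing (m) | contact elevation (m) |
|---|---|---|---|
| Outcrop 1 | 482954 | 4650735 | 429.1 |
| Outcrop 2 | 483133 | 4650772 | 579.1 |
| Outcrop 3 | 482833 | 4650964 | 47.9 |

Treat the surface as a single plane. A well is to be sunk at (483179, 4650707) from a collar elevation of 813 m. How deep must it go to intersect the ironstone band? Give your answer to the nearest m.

113 m

Let the plane be z = a·easting + b·northing + c.
Outcrop 2−Outcrop 1: 179a + 37b = 150;  Outcrop 3−Outcrop 1: −121a + 229b = −381.2.
Solving gives a = 1.06568136, b = −1.10153954.
Then c = 429.1 − a·482954 − b·4650735 = 4608722.54.
At (483179, 4650707): z_contact = 514914.9 − 5122937.7 + 4608722.54 = 699.7 m.
Depth below ground = 813 − 699.7 = 113 m.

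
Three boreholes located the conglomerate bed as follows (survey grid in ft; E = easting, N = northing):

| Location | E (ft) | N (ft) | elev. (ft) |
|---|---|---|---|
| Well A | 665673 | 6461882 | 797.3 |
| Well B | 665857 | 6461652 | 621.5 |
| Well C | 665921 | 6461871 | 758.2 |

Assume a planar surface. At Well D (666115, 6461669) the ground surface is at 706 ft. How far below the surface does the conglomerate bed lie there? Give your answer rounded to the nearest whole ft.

Let the plane be z = a·E + b·N + c.
Well B−Well A: 184a − 230b = −175.8;  Well C−Well A: 248a − 11b = −39.1.
Solving gives a = −0.12831176, b = 0.66169842.
Then c = 797.3 − a·665673 − b·6461882 = −4189606.10.
At (666115, 6461669): z_contact = −85470.4 + 4275676.1 − 4189606.10 = 599.6 ft.
Depth below ground = 706 − 599.6 = 106 ft.

106 ft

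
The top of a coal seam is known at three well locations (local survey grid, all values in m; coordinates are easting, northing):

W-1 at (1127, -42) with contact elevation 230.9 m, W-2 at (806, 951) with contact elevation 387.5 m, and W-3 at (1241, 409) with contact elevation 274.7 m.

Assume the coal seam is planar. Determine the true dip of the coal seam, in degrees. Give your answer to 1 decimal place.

Let the plane be z = a·easting + b·northing + c.
W-2−W-1: −321a + 993b = 156.6;  W-3−W-1: 114a + 451b = 43.8.
Solving gives a = −0.10518, b = 0.12370.
Gradient magnitude |∇z| = √(a² + b²) = √(0.01106 + 0.01530) = 0.16237.
True dip = arctan(0.16237) = 9.2°, dipping toward SE (azimuth ≈ 140°).

9.2°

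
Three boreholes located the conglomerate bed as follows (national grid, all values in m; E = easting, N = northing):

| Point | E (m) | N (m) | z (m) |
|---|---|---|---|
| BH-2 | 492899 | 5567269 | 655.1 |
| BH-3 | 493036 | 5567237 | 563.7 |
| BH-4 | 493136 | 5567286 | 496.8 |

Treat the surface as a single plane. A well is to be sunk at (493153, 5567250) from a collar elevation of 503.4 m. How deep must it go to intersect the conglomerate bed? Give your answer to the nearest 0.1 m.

17.9 m

Let the plane be z = a·E + b·N + c.
BH-3−BH-2: 137a − 32b = −91.4;  BH-4−BH-2: 237a + 17b = −158.3.
Solving gives a = −0.667749420, b = −0.002552204.
Then c = 655.1 − a·492899 − b·5567269 = 343996.93.
At (493153, 5567250): z_contact = −329302.63 − 14208.76 + 343996.93 = 485.54 m.
Depth below ground = 503.4 − 485.54 = 17.9 m.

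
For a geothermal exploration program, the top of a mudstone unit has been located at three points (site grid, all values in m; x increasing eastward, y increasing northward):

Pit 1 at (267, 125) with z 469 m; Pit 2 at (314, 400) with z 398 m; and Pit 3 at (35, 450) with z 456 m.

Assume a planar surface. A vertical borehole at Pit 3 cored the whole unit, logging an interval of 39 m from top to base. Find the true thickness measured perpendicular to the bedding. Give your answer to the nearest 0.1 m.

37.1 m

Let the plane be z = a·x + b·y + c.
Pit 2−Pit 1: 47a + 275b = −71;  Pit 3−Pit 1: −232a + 325b = −13.
Solving gives a = −0.24660, b = −0.21604.
|∇z| = √(a²+b²) = 0.32785, so dip δ = arctan(0.32785) = 18.15°.
True thickness = vertical thickness × cos δ = 39 × cos 18.15° = 37.1 m.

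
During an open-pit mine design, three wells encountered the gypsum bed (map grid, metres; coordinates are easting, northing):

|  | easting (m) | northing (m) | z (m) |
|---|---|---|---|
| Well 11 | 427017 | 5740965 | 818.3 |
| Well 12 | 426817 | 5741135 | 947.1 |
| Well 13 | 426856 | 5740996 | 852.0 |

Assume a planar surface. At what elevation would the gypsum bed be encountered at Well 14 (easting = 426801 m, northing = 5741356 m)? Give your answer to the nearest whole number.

Two edge vectors: Well 11→Well 12 = (-200, 170, 128.8), Well 11→Well 13 = (-161, 31, 33.7).
Normal n = (Well 11→Well 12) × (Well 11→Well 13) = (1736.2, -13996.8, 21170).
So ∂z/∂easting = −n_x/n_z = −0.08201228 and ∂z/∂northing = −n_y/n_z = 0.66116202.
Intercept c from Well 11: 818.3 + 35020.64 − 3795708.03 = −3759869.09.
At (426801, 5741356): z = −35002.9 + 3795966.5 − 3759869.09 = 1094.5 m.

1095 m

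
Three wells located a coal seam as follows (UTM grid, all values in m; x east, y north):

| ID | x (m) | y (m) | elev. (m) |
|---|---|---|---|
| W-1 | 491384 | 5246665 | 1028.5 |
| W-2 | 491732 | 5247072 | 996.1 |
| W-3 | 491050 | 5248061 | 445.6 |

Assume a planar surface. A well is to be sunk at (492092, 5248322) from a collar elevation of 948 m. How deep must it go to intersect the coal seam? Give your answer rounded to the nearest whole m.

270 m

Two edge vectors: W-1→W-2 = (348, 407, -32.4), W-1→W-3 = (-334, 1396, -582.9).
Normal n = (W-1→W-2) × (W-1→W-3) = (-192009.9, 213670.8, 621746).
So ∂z/∂x = −n_x/n_z = 0.30882370 and ∂z/∂y = −n_y/n_z = −0.34366252.
Intercept c from W-1: 1028.5 − 151751.02 + 1803082.14 = 1652359.61.
At (492092, 5248322): z_contact = 151969.7 − 1803651.6 + 1652359.61 = 677.7 m.
Depth below ground = 948 − 677.7 = 270 m.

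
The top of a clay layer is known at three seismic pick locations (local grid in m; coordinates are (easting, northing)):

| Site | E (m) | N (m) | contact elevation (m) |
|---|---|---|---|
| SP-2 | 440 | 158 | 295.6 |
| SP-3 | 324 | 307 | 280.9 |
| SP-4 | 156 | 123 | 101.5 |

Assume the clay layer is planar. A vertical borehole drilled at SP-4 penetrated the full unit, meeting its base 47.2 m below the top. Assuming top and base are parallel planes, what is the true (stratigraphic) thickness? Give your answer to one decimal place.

37.8 m

Two edge vectors: SP-2→SP-3 = (-116, 149, -14.7), SP-2→SP-4 = (-284, -35, -194.1).
Normal n = (SP-2→SP-3) × (SP-2→SP-4) = (-29435.4, -18340.8, 46376).
So ∂z/∂E = −n_x/n_z = 0.63471 and ∂z/∂N = −n_y/n_z = 0.39548.
|∇z| = √(a²+b²) = 0.74784, so dip δ = arctan(0.74784) = 36.79°.
True thickness = vertical thickness × cos δ = 47.2 × cos 36.79° = 37.8 m.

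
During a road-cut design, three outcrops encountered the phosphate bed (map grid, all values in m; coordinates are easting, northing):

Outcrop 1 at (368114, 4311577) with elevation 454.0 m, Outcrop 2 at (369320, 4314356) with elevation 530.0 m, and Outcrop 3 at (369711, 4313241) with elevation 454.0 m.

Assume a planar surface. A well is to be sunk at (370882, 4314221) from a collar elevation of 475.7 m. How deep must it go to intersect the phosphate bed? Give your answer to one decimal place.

33.7 m

Let the plane be z = a·easting + b·northing + c.
Outcrop 2−Outcrop 1: 1206a + 2779b = 76;  Outcrop 3−Outcrop 1: 1597a + 1664b = 0.
Solving gives a = −0.052015421, b = 0.049921050.
Then c = 454 − a·368114 − b·4311577 = −195636.85.
At (370882, 4314221): z_contact = −19291.58 + 215370.44 − 195636.85 = 442.01 m.
Depth below ground = 475.7 − 442.01 = 33.7 m.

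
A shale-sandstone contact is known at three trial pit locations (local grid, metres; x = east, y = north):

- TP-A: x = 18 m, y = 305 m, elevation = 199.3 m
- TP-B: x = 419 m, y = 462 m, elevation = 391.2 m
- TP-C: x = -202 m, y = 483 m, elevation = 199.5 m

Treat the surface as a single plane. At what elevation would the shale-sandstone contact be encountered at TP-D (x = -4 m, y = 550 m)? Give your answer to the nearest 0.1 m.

Two edge vectors: TP-A→TP-B = (401, 157, 191.9), TP-A→TP-C = (-220, 178, 0.2).
Normal n = (TP-A→TP-B) × (TP-A→TP-C) = (-34126.8, -42298.2, 105918).
So ∂z/∂x = −n_x/n_z = 0.32220 and ∂z/∂y = −n_y/n_z = 0.39935.
Intercept c from TP-A: 199.3 − 5.80 − 121.80 = 71.70.
At (-4, 550): z = −1.3 + 219.6 + 71.70 = 290.1 m.

290.1 m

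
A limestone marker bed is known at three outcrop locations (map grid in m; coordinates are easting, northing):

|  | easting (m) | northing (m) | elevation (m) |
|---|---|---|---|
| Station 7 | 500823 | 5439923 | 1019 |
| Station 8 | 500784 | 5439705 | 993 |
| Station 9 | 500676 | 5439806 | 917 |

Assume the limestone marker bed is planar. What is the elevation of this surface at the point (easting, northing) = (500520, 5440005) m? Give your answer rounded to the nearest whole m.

807 m

Let the plane be z = a·easting + b·northing + c.
Station 8−Station 7: −39a − 218b = −26;  Station 9−Station 7: −147a − 117b = −102.
Solving gives a = 0.69839537, b = −0.00567624.
Then c = 1019 − a·500823 − b·5439923 = −317875.18.
At (500520, 5440005): z = 349560.9 − 30878.8 − 317875.18 = 806.9 m.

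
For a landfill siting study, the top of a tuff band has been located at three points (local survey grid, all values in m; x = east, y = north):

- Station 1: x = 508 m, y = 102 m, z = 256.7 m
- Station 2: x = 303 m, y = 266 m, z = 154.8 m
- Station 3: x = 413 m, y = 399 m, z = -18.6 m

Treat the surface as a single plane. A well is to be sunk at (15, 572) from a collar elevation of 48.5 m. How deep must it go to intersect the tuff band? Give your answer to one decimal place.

Two edge vectors: Station 1→Station 2 = (-205, 164, -101.9), Station 1→Station 3 = (-95, 297, -275.3).
Normal n = (Station 1→Station 2) × (Station 1→Station 3) = (-14884.9, -46756, -45305).
So ∂z/∂x = −n_x/n_z = −0.32855 and ∂z/∂y = −n_y/n_z = −1.03203.
Intercept c from Station 1: 256.7 + 166.90 + 105.27 = 528.87.
At (15, 572): z_contact = −4.93 − 590.32 + 528.87 = -66.38 m.
Depth below ground = 48.5 − (-66.38) = 114.9 m.

114.9 m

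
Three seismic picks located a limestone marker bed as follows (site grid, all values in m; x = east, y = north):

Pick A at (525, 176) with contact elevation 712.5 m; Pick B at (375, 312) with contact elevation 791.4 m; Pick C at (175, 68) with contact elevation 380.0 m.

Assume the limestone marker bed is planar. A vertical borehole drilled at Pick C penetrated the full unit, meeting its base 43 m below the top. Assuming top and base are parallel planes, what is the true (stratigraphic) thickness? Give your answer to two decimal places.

25.67 m

Two edge vectors: Pick A→Pick B = (-150, 136, 78.9), Pick A→Pick C = (-350, -108, -332.5).
Normal n = (Pick A→Pick B) × (Pick A→Pick C) = (-36698.8, -77490, 63800).
So ∂z/∂x = −n_x/n_z = 0.57522 and ∂z/∂y = −n_y/n_z = 1.21458.
|∇z| = √(a²+b²) = 1.34390, so dip δ = arctan(1.34390) = 53.35°.
True thickness = vertical thickness × cos δ = 43 × cos 53.35° = 25.67 m.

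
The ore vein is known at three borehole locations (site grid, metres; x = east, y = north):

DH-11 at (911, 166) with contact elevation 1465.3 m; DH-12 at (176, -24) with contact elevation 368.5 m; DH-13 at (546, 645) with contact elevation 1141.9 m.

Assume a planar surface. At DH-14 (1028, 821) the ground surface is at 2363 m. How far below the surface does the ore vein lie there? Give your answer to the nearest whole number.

482 m

Two edge vectors: DH-11→DH-12 = (-735, -190, -1096.8), DH-11→DH-13 = (-365, 479, -323.4).
Normal n = (DH-11→DH-12) × (DH-11→DH-13) = (586813.2, 162633, -421415).
So ∂z/∂x = −n_x/n_z = 1.39248 and ∂z/∂y = −n_y/n_z = 0.38592.
Intercept c from DH-11: 1465.3 − 1268.55 − 64.06 = 132.69.
At (1028, 821): z_contact = 1431.5 + 316.8 + 132.69 = 1881.0 m.
Depth below ground = 2363 − 1881.0 = 482 m.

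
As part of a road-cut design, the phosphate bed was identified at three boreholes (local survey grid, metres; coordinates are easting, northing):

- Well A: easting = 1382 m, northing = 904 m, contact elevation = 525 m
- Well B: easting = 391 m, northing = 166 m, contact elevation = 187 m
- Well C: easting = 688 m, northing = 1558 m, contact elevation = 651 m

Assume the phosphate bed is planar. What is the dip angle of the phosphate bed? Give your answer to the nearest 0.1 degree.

18.2°

Let the plane be z = a·easting + b·northing + c.
Well B−Well A: −991a − 738b = −338;  Well C−Well A: −694a + 654b = 126.
Solving gives a = 0.11037, b = 0.30978.
Gradient magnitude |∇z| = √(a² + b²) = √(0.01218 + 0.09597) = 0.32886.
True dip = arctan(0.32886) = 18.2°, dipping toward SSW (azimuth ≈ 200°).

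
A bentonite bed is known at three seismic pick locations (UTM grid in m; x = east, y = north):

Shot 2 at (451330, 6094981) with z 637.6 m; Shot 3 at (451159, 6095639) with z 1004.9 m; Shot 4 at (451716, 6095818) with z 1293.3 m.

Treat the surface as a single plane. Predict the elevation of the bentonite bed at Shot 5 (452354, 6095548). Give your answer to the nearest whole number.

Let the plane be z = a·x + b·y + c.
Shot 3−Shot 2: −171a + 658b = 367.3;  Shot 4−Shot 2: 386a + 837b = 655.7.
Solving gives a = 0.31230374, b = 0.63936769.
Then c = 637.6 − a·451330 − b·6094981 = −4037248.37.
At (452354, 6095548): z = 141271.8 + 3897296.4 − 4037248.37 = 1319.9 m.

1320 m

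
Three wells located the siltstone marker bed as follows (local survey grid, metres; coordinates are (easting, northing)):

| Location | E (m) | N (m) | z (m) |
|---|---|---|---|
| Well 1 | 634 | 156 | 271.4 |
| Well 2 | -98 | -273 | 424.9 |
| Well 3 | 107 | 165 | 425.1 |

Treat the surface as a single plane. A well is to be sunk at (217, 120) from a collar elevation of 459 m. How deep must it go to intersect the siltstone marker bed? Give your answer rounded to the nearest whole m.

Let the plane be z = a·E + b·N + c.
Well 2−Well 1: −732a − 429b = 153.5;  Well 3−Well 1: −527a + 9b = 153.7.
Solving gives a = −0.28933, b = 0.13587.
Then c = 271.4 − a·634 − b·156 = 433.64.
At (217, 120): z_contact = −62.8 + 16.3 + 433.64 = 387.2 m.
Depth below ground = 459 − 387.2 = 72 m.

72 m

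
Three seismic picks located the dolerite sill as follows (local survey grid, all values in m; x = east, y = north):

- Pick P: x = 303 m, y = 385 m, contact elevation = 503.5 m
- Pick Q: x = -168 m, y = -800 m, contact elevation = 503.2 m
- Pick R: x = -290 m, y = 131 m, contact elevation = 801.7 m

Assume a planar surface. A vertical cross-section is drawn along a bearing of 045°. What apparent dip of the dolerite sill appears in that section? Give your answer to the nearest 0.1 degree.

Let the plane be z = a·x + b·y + c.
Pick Q−Pick P: −471a − 1185b = −0.3;  Pick R−Pick P: −593a − 254b = 298.2.
Solving gives a = −0.60618, b = 0.24119.
Unit vector along 045° is (sin 45°, cos 45°) = (0.7071, 0.7071).
Slope in that direction = a·(0.7071) + b·(0.7071) = −0.25808.
Apparent dip = arctan|0.25808| = 14.5° (true dip is 33.1°, so apparent ≤ true as expected).

14.5°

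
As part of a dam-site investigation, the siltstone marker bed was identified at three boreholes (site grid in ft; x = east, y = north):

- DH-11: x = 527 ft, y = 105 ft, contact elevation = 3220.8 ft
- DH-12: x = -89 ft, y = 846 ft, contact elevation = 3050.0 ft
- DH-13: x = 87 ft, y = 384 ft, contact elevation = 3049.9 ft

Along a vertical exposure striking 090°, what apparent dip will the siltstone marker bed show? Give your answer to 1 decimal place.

Two edge vectors: DH-11→DH-12 = (-616, 741, -170.8), DH-11→DH-13 = (-440, 279, -170.9).
Normal n = (DH-11→DH-12) × (DH-11→DH-13) = (-78983.7, -30122.4, 154176).
So ∂z/∂x = −n_x/n_z = 0.51230 and ∂z/∂y = −n_y/n_z = 0.19538.
Unit vector along 090° is (sin 90°, cos 90°) = (1.0000, 0.0000).
Slope in that direction = a·(1.0000) + b·(0.0000) = 0.51230.
Apparent dip = arctan|0.51230| = 27.1° (true dip is 28.7°, so apparent ≤ true as expected).

27.1°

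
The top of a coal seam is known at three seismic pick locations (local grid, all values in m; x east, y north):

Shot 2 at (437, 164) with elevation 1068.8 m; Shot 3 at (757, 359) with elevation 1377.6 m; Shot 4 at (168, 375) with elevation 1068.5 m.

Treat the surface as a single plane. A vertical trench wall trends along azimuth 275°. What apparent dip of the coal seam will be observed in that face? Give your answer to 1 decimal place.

Two edge vectors: Shot 2→Shot 3 = (320, 195, 308.8), Shot 2→Shot 4 = (-269, 211, -0.3).
Normal n = (Shot 2→Shot 3) × (Shot 2→Shot 4) = (-65215.3, -82971.2, 119975).
So ∂z/∂x = −n_x/n_z = 0.54357 and ∂z/∂y = −n_y/n_z = 0.69157.
Unit vector along 275° is (sin 275°, cos 275°) = (-0.9962, 0.0872).
Slope in that direction = a·(-0.9962) + b·(0.0872) = −0.48123.
Apparent dip = arctan|0.48123| = 25.7° (true dip is 41.3°, so apparent ≤ true as expected).

25.7°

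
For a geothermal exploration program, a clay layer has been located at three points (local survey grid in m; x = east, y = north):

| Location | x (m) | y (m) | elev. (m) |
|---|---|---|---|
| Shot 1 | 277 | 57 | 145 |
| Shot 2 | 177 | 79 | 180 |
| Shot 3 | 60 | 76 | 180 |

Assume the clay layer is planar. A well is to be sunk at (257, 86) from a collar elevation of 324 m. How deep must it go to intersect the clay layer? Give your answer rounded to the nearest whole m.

Two edge vectors: Shot 1→Shot 2 = (-100, 22, 35), Shot 1→Shot 3 = (-217, 19, 35).
Normal n = (Shot 1→Shot 2) × (Shot 1→Shot 3) = (105, -4095, 2874).
So ∂z/∂x = −n_x/n_z = −0.03653 and ∂z/∂y = −n_y/n_z = 1.42484.
Intercept c from Shot 1: 145 + 10.12 − 81.22 = 73.90.
At (257, 86): z_contact = −9.4 + 122.5 + 73.90 = 187.1 m.
Depth below ground = 324 − 187.1 = 137 m.

137 m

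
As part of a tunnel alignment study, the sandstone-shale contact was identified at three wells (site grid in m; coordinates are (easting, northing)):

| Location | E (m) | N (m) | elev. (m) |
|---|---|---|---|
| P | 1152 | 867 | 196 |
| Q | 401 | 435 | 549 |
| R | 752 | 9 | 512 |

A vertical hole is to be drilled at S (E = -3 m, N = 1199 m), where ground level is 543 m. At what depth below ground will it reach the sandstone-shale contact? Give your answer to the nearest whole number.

7 m

Let the plane be z = a·E + b·N + c.
Q−P: −751a − 432b = 353;  R−P: −400a − 858b = 316.
Solving gives a = −0.35279, b = −0.20383.
Then c = 196 − a·1152 − b·867 = 779.13.
At (-3, 1199): z_contact = 1.1 − 244.4 + 779.13 = 535.8 m.
Depth below ground = 543 − 535.8 = 7 m.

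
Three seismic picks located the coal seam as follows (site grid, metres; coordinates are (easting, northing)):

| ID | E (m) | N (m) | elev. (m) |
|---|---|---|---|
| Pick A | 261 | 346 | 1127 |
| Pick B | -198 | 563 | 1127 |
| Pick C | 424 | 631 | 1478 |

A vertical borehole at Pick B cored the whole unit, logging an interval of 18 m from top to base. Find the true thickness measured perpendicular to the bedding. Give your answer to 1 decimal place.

12.3 m

Two edge vectors: Pick A→Pick B = (-459, 217, 0), Pick A→Pick C = (163, 285, 351).
Normal n = (Pick A→Pick B) × (Pick A→Pick C) = (76167, 161109, -166186).
So ∂z/∂E = −n_x/n_z = 0.45832 and ∂z/∂N = −n_y/n_z = 0.96945.
|∇z| = √(a²+b²) = 1.07233, so dip δ = arctan(1.07233) = 47.00°.
True thickness = vertical thickness × cos δ = 18 × cos 47.00° = 12.3 m.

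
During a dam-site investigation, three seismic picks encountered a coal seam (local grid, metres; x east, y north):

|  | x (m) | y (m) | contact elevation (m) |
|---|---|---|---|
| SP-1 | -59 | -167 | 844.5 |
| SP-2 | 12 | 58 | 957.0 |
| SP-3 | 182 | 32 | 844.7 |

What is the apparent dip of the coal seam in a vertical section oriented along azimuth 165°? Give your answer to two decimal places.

38.56°

Let the plane be z = a·x + b·y + c.
SP-2−SP-1: 71a + 225b = 112.5;  SP-3−SP-1: 241a + 199b = 0.2.
Solving gives a = −0.55723, b = 0.67584.
Unit vector along 165° is (sin 165°, cos 165°) = (0.2588, -0.9659).
Slope in that direction = a·(0.2588) + b·(-0.9659) = −0.79703.
Apparent dip = arctan|0.79703| = 38.56° (true dip is 41.2°, so apparent ≤ true as expected).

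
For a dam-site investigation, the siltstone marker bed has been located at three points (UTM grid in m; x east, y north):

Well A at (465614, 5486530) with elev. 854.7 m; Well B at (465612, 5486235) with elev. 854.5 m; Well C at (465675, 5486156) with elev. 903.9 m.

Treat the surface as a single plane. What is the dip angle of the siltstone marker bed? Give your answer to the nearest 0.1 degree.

37.9°

Let the plane be z = a·x + b·y + c.
Well B−Well A: −2a − 295b = −0.2;  Well C−Well A: 61a − 374b = 49.2.
Solving gives a = 0.77836, b = −0.00460.
Gradient magnitude |∇z| = √(a² + b²) = √(0.60584 + 0.00002) = 0.77837.
True dip = arctan(0.77837) = 37.9°, dipping toward W (azimuth ≈ 270°).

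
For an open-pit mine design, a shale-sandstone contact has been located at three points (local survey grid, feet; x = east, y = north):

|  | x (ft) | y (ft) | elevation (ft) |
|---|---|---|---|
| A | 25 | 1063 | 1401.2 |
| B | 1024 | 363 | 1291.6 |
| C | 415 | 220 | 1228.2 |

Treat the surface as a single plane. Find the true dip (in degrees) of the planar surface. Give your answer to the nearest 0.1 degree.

Let the plane be z = a·x + b·y + c.
B−A: 999a − 700b = −109.6;  C−A: 390a − 843b = −173.
Solving gives a = 0.05044, b = 0.22855.
Gradient magnitude |∇z| = √(a² + b²) = √(0.00254 + 0.05224) = 0.23405.
True dip = arctan(0.23405) = 13.2°, dipping toward SSW (azimuth ≈ 192°).

13.2°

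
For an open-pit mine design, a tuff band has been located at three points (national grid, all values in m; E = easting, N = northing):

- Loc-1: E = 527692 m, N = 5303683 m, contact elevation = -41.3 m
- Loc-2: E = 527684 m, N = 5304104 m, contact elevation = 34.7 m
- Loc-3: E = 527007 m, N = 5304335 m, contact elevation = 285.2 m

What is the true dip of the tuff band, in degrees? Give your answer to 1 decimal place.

19.6°

Let the plane be z = a·E + b·N + c.
Loc-2−Loc-1: −8a + 421b = 76;  Loc-3−Loc-1: −685a + 652b = 326.5.
Solving gives a = −0.31043, b = 0.17462.
Gradient magnitude |∇z| = √(a² + b²) = √(0.09637 + 0.03049) = 0.35618.
True dip = arctan(0.35618) = 19.6°, dipping toward ESE (azimuth ≈ 119°).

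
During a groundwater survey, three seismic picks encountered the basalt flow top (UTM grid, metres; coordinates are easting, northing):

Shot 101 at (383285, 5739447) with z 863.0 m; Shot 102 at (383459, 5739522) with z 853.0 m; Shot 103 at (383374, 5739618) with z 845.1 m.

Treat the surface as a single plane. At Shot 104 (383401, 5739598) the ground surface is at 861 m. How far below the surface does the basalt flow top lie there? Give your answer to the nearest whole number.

Two edge vectors: Shot 101→Shot 102 = (174, 75, -10), Shot 101→Shot 103 = (89, 171, -17.9).
Normal n = (Shot 101→Shot 102) × (Shot 101→Shot 103) = (367.5, 2224.6, 23079).
So ∂z/∂easting = −n_x/n_z = −0.01592357 and ∂z/∂northing = −n_y/n_z = −0.09639066.
Intercept c from Shot 101: 863 + 6103.26 + 553229.07 = 560195.34.
At (383401, 5739598): z_contact = −6105.1 − 553243.6 + 560195.34 = 846.6 m.
Depth below ground = 861 − 846.6 = 14 m.

14 m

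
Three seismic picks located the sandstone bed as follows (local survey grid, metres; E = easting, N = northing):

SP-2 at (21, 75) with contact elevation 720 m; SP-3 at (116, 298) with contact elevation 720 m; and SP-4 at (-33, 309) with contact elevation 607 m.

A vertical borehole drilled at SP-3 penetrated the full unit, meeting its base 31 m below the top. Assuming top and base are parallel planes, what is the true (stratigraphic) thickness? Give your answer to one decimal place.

Two edge vectors: SP-2→SP-3 = (95, 223, 0), SP-2→SP-4 = (-54, 234, -113).
Normal n = (SP-2→SP-3) × (SP-2→SP-4) = (-25199, 10735, 34272).
So ∂z/∂E = −n_x/n_z = 0.73526 and ∂z/∂N = −n_y/n_z = −0.31323.
|∇z| = √(a²+b²) = 0.79920, so dip δ = arctan(0.79920) = 38.63°.
True thickness = vertical thickness × cos δ = 31 × cos 38.63° = 24.2 m.

24.2 m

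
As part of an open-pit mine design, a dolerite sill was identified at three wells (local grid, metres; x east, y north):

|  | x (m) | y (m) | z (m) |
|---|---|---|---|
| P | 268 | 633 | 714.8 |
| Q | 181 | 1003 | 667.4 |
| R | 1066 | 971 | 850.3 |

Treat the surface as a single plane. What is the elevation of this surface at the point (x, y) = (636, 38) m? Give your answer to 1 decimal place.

Two edge vectors: P→Q = (-87, 370, -47.4), P→R = (798, 338, 135.5).
Normal n = (P→Q) × (P→R) = (66156.2, -26036.7, -324666).
So ∂z/∂x = −n_x/n_z = 0.203767 and ∂z/∂y = −n_y/n_z = −0.080195.
Intercept c from P: 714.8 − 54.61 + 50.76 = 710.95.
At (636, 38): z = 129.6 − 3.0 + 710.95 = 837.5 m.

837.5 m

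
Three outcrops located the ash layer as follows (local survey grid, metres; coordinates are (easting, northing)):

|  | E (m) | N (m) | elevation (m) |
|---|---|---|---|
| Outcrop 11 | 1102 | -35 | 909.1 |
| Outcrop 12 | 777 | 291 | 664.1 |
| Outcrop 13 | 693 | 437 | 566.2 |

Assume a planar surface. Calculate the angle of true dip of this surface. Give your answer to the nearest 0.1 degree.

Let the plane be z = a·E + b·N + c.
Outcrop 12−Outcrop 11: −325a + 326b = −245;  Outcrop 13−Outcrop 11: −409a + 472b = −342.9.
Solving gives a = 0.19210, b = −0.56003.
Gradient magnitude |∇z| = √(a² + b²) = √(0.03690 + 0.31363) = 0.59206.
True dip = arctan(0.59206) = 30.6°, dipping toward NNW (azimuth ≈ 341°).

30.6°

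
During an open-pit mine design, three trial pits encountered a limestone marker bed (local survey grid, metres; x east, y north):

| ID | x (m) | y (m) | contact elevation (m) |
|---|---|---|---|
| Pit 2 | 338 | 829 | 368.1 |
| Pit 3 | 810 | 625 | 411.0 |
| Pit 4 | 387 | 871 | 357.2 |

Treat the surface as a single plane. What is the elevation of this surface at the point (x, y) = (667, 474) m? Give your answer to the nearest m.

450 m

Two edge vectors: Pit 2→Pit 3 = (472, -204, 42.9), Pit 2→Pit 4 = (49, 42, -10.9).
Normal n = (Pit 2→Pit 3) × (Pit 2→Pit 4) = (421.8, 7246.9, 29820).
So ∂z/∂x = −n_x/n_z = −0.01414 and ∂z/∂y = −n_y/n_z = −0.24302.
Intercept c from Pit 2: 368.1 + 4.78 + 201.46 = 574.35.
At (667, 474): z = −9.4 − 115.2 + 574.35 = 449.7 m.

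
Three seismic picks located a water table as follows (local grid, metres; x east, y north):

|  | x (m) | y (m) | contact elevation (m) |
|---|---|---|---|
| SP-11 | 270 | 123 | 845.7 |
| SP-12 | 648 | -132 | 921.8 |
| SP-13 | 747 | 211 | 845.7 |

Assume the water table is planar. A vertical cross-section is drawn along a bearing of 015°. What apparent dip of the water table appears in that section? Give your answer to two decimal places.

Let the plane be z = a·x + b·y + c.
SP-12−SP-11: 378a − 255b = 76.1;  SP-13−SP-11: 477a + 88b = 0.
Solving gives a = 0.04323, b = −0.23434.
Unit vector along 015° is (sin 15°, cos 15°) = (0.2588, 0.9659).
Slope in that direction = a·(0.2588) + b·(0.9659) = −0.21517.
Apparent dip = arctan|0.21517| = 12.14° (true dip is 13.4°, so apparent ≤ true as expected).

12.14°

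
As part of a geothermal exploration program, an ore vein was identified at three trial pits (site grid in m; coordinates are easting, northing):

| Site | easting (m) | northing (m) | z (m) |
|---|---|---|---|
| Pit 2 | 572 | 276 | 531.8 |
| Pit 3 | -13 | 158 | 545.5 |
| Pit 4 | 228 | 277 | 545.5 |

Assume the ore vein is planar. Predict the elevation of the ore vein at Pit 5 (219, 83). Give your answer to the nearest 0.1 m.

530.3 m

Two edge vectors: Pit 2→Pit 3 = (-585, -118, 13.7), Pit 2→Pit 4 = (-344, 1, 13.7).
Normal n = (Pit 2→Pit 3) × (Pit 2→Pit 4) = (-1630.3, 3301.7, -41177).
So ∂z/∂easting = −n_x/n_z = −0.03959 and ∂z/∂northing = −n_y/n_z = 0.08018.
Intercept c from Pit 2: 531.8 + 22.65 − 22.13 = 532.32.
At (219, 83): z = −8.7 + 6.7 + 532.32 = 530.3 m.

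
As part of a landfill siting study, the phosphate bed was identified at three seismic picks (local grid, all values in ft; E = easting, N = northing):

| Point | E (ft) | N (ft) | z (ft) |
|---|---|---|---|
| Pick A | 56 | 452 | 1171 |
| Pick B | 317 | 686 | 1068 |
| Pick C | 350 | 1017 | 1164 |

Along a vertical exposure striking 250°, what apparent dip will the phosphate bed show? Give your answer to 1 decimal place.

28.9°

Two edge vectors: Pick A→Pick B = (261, 234, -103), Pick A→Pick C = (294, 565, -7).
Normal n = (Pick A→Pick B) × (Pick A→Pick C) = (56557, -28455, 78669).
So ∂z/∂E = −n_x/n_z = −0.71892 and ∂z/∂N = −n_y/n_z = 0.36171.
Unit vector along 250° is (sin 250°, cos 250°) = (-0.9397, -0.3420).
Slope in that direction = a·(-0.9397) + b·(-0.3420) = 0.55186.
Apparent dip = arctan|0.55186| = 28.9° (true dip is 38.8°, so apparent ≤ true as expected).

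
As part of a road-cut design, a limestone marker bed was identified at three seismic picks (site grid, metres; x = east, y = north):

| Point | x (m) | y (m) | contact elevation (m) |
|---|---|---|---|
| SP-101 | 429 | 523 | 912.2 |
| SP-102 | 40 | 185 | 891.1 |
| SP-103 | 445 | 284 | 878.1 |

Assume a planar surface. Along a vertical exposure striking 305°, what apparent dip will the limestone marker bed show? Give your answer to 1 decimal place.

7.6°

Two edge vectors: SP-101→SP-102 = (-389, -338, -21.1), SP-101→SP-103 = (16, -239, -34.1).
Normal n = (SP-101→SP-102) × (SP-101→SP-103) = (6482.9, -13602.5, 98379).
So ∂z/∂x = −n_x/n_z = −0.06590 and ∂z/∂y = −n_y/n_z = 0.13827.
Unit vector along 305° is (sin 305°, cos 305°) = (-0.8192, 0.5736).
Slope in that direction = a·(-0.8192) + b·(0.5736) = 0.13329.
Apparent dip = arctan|0.13329| = 7.6° (true dip is 8.7°, so apparent ≤ true as expected).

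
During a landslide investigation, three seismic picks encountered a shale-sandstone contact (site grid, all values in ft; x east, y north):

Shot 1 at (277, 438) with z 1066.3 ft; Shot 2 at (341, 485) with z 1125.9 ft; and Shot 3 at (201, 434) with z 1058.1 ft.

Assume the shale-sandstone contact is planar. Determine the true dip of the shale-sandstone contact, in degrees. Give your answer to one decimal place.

50.4°

Two edge vectors: Shot 1→Shot 2 = (64, 47, 59.6), Shot 1→Shot 3 = (-76, -4, -8.2).
Normal n = (Shot 1→Shot 2) × (Shot 1→Shot 3) = (-147, -4004.8, 3316).
So ∂z/∂x = −n_x/n_z = 0.04433 and ∂z/∂y = −n_y/n_z = 1.20772.
Gradient magnitude |∇z| = √(a² + b²) = √(0.00197 + 1.45859) = 1.20853.
True dip = arctan(1.20853) = 50.4°, dipping toward S (azimuth ≈ 182°).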